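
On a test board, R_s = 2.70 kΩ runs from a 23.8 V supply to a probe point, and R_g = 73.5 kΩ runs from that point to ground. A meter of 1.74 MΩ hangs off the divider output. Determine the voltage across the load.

The load sits in parallel with R_g: R_g‖R_L = (73.5 × 1740) / (73.5 + 1740) = 70.52 kΩ.
V_out = 23.8 × 70.52 / (2.70 + 70.52) = 23.8 × 70.52/73.22 = 22.9 V.
(Unloaded it would have been 23.0 V.)

V_out ≈ 22.9 V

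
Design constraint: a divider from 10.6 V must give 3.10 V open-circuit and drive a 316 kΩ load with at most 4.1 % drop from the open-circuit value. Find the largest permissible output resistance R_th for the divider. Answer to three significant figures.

Loading drop = R_th/(R_th + R_L) ≤ 0.0410, so R_th ≤ R_L · ε/(1−ε) = 316 kΩ × 0.0410/0.9590 = 13.5 kΩ.
(Any R1, R2 with R2/(R1+R2) = 0.292 and R1‖R2 ≤ 13.5 kΩ will meet the spec.)

R_th ≤ 13.5 kΩ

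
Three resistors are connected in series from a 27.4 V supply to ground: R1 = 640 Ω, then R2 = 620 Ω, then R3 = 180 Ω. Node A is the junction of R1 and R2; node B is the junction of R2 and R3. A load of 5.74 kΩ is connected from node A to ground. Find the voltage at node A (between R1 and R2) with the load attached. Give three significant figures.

Below node A the series string R2+R3 = 800.0 Ω sits in parallel with the 5740 Ω load: 702.1 Ω.
V_A = 27.4 × 702.1/(640 + 702.1) = 14.3 V.

V ≈ 14.3 V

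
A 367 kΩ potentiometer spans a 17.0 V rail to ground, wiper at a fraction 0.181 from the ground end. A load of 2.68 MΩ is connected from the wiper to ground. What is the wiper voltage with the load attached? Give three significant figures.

V ≈ 3.02 V

The wiper splits the pot into (1−α)R = 300.6 kΩ above and αR = 66.43 kΩ below.
Lower section ‖ load = 64.82 kΩ.
V_wiper = 17.0 × 64.82/(300.6 + 64.82) = 3.02 V.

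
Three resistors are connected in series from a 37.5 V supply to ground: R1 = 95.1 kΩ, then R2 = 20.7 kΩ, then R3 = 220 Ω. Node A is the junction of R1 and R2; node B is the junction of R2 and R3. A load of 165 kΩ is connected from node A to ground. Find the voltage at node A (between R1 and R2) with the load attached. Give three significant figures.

Below node A the series string R2+R3 = 20920 Ω sits in parallel with the 165000 Ω load: 18570 Ω.
V_A = 37.5 × 18570/(95100 + 18570) = 6.13 V.

V ≈ 6.13 V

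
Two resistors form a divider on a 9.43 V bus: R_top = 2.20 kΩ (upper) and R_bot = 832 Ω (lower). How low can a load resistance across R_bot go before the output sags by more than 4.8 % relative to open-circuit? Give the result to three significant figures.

R_L(min) ≈ 12.0 kΩ

Output resistance R_th = R_top‖R_bot = (2200 × 832)/3032 = 603.7 Ω.
The fractional drop is R_th/(R_th + R_L); requiring this ≤ 0.0480 gives R_L ≥ R_th(1/0.0480 − 1) = 603.7 × 19.83 = 12.0 kΩ.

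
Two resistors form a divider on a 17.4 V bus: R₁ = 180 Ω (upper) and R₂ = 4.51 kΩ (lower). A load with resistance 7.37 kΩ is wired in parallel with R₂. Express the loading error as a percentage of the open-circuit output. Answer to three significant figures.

2.29 %

The divider's output (Thévenin) resistance is R₁‖R₂ = 173.1 Ω.
Fractional drop under load = R_th/(R_th + R_L) = 173.1 / (173.1 + 7370) = 0.02295.
So the output falls by 2.29 %.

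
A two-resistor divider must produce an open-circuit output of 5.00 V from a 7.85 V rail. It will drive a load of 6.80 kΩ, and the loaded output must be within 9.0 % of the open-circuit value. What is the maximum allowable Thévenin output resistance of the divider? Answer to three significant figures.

Loading drop = R_th/(R_th + R_L) ≤ 0.0900, so R_th ≤ R_L · ε/(1−ε) = 6.80 kΩ × 0.0900/0.9100 = 673 Ω.
(Any R1, R2 with R2/(R1+R2) = 0.637 and R1‖R2 ≤ 673 Ω will meet the spec.)

R_th ≤ 673 Ω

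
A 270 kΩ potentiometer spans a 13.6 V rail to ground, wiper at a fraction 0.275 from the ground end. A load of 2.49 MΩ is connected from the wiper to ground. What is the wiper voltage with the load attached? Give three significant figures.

V ≈ 3.66 V

The wiper splits the pot into (1−α)R = 195.8 kΩ above and αR = 74.25 kΩ below.
Lower section ‖ load = 72.10 kΩ.
V_wiper = 13.6 × 72.10/(195.8 + 72.10) = 3.66 V.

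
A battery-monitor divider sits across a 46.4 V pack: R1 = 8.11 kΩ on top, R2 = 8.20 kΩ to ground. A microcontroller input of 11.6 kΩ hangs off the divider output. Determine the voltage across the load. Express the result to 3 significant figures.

The load sits in parallel with R2: R2‖R_L = (8.20 × 11.6) / (8.20 + 11.6) = 4.804 kΩ.
V_out = 46.4 × 4.804 / (8.11 + 4.804) = 46.4 × 4.804/12.91 = 17.3 V.

V_out ≈ 17.3 V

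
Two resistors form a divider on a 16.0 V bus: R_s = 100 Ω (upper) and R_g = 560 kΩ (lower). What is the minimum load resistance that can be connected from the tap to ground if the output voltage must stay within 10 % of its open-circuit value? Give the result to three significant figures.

Output resistance R_th = R_s‖R_g = (100 × 560000)/560100 = 99.98 Ω.
The fractional drop is R_th/(R_th + R_L); requiring this ≤ 0.100 gives R_L ≥ R_th(1/0.100 − 1) = 99.98 × 9.000 = 900 Ω.

R_L(min) ≈ 900 Ω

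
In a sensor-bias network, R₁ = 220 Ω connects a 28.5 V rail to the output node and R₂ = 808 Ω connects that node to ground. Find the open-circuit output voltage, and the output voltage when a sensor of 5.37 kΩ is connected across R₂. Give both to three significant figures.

Open-circuit: V = 28.5 × 808/(220 + 808) = 22.4 V.
With the load, R₂ becomes R₂‖R_L = 702.3 Ω, so V = 28.5 × 702.3/922.3 = 21.7 V.

Unloaded: 22.4 V; loaded: 21.7 V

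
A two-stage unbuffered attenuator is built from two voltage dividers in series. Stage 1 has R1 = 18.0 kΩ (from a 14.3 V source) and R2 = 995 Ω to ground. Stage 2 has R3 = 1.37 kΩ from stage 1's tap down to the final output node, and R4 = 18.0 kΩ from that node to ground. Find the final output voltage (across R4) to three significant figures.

Stage 2 presents R3+R4 = 19370 Ω as a load on stage 1's tap.
Stage 1's lower leg becomes R2‖(R3+R4) = 946.4 Ω, so V_mid = 14.3 × 946.4/18950 = 0.7143 V.
Stage 2 is itself unloaded: V_out = V_mid × R4/(R3+R4) = 0.7143 × 18000/19370 = 0.664 V.

V_out ≈ 0.664 V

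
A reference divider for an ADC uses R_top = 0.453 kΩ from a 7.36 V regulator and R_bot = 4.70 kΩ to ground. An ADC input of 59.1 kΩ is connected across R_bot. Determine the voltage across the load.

V_out ≈ 6.67 V

The load sits in parallel with R_bot: R_bot‖R_L = (4700 × 59100) / (4700 + 59100) = 4354 Ω.
V_out = 7.36 × 4354 / (453 + 4354) = 7.36 × 4354/4807 = 6.67 V.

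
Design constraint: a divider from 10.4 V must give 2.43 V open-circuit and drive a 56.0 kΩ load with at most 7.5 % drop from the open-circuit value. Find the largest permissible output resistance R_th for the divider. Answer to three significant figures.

R_th ≤ 4.54 kΩ

Loading drop = R_th/(R_th + R_L) ≤ 0.0750, so R_th ≤ R_L · ε/(1−ε) = 56.0 kΩ × 0.0750/0.9250 = 4.54 kΩ.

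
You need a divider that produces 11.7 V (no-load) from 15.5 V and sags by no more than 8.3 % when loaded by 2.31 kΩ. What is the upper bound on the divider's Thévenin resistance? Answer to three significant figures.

R_th ≤ 209 Ω

Loading drop = R_th/(R_th + R_L) ≤ 0.0830, so R_th ≤ R_L · ε/(1−ε) = 2.31 kΩ × 0.0830/0.9170 = 209 Ω.
(Any R1, R2 with R2/(R1+R2) = 0.755 and R1‖R2 ≤ 209 Ω will meet the spec.)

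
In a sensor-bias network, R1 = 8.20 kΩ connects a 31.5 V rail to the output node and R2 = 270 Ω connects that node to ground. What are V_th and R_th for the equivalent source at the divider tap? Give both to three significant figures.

V_th is the open-circuit tap voltage: 31.5 × 270/(8200 + 270) = 1.00 V.
With the supply zeroed, R1 and R2 appear in parallel from the tap: R_th = R1‖R2 = (8200 × 270)/8470 = 261 Ω.

V_th = 1.00 V, R_th = 261 Ω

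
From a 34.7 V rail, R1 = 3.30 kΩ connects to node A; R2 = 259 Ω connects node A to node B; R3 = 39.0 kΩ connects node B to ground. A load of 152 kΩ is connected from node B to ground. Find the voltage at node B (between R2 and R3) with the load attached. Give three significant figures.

V ≈ 31.1 V

At node B, R3 is in parallel with the load: R3‖R_L = 31040 Ω.
Below node A the resistance is R2 + (R3‖R_L) = 31300 Ω, so V_A = 34.7 × 31300/34600 = 31.39 V.
Then V_B = V_A × (R3‖R_L)/(R2 + R3‖R_L) = 31.39 × 31040/31300 = 31.1 V.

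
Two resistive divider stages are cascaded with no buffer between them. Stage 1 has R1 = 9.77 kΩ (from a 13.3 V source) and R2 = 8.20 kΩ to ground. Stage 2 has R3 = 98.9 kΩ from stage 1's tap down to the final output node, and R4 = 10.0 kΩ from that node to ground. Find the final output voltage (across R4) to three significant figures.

Stage 2 presents R3+R4 = 108.9 kΩ as a load on stage 1's tap.
Stage 1's lower leg becomes R2‖(R3+R4) = 7.626 kΩ, so V_mid = 13.3 × 7.626/17.40 = 5.830 V.
Stage 2 is itself unloaded: V_out = V_mid × R4/(R3+R4) = 5.830 × 10.0/108.9 = 0.535 V.

V_out ≈ 0.535 V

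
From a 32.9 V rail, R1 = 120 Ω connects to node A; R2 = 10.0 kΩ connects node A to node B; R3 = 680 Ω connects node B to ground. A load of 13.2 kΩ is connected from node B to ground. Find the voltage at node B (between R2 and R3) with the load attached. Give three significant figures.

V ≈ 1.98 V

At node B, R3 is in parallel with the load: R3‖R_L = 646.7 Ω.
Below node A the resistance is R2 + (R3‖R_L) = 10650 Ω, so V_A = 32.9 × 10650/10770 = 32.53 V.
Then V_B = V_A × (R3‖R_L)/(R2 + R3‖R_L) = 32.53 × 646.7/10650 = 1.98 V.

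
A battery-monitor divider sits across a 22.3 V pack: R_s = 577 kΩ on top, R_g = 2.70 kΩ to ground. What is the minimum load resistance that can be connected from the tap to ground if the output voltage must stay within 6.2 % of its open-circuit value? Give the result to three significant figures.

R_L(min) ≈ 40.7 kΩ

Output resistance R_th = R_s‖R_g = (577 × 2.70)/579.7 = 2.687 kΩ.
The fractional drop is R_th/(R_th + R_L); requiring this ≤ 0.0620 gives R_L ≥ R_th(1/0.0620 − 1) = 2.687 × 15.13 = 40.7 kΩ.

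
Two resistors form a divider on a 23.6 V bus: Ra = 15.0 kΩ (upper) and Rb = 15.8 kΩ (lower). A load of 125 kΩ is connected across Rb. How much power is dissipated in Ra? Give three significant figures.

P ≈ 9.92 mW

Total resistance from the source is Ra + (Rb‖R_L) = 29.03 kΩ, so I = 23.6/29.03 kΩ = 0.8130 mA.
P = I²·Ra = (0.8130 mA)² × 15.0 kΩ = 9.92 mW.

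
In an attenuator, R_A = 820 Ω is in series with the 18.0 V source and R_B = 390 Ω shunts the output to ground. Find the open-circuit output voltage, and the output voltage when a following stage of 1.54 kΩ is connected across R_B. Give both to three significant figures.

Open-circuit: V = 18.0 × 390/(820 + 390) = 5.80 V.
With the load, R_B becomes R_B‖R_L = 311.2 Ω, so V = 18.0 × 311.2/1131 = 4.95 V.

Unloaded: 5.80 V; loaded: 4.95 V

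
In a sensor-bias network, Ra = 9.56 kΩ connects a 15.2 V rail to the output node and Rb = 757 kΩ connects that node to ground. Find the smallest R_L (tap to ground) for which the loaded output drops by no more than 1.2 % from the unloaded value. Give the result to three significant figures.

R_L(min) ≈ 777 kΩ

Output resistance R_th = Ra‖Rb = (9.56 × 757)/766.6 = 9.441 kΩ.
The fractional drop is R_th/(R_th + R_L); requiring this ≤ 0.0120 gives R_L ≥ R_th(1/0.0120 − 1) = 9.441 × 82.33 = 777 kΩ.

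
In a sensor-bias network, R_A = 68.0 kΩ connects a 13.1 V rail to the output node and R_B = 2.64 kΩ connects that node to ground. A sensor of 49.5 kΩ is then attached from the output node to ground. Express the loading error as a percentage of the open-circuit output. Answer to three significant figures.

4.88 %

The divider's output (Thévenin) resistance is R_A‖R_B = 2.541 kΩ.
Fractional drop under load = R_th/(R_th + R_L) = 2.541 / (2.541 + 49.5) = 0.04883.
So the output falls by 4.88 %.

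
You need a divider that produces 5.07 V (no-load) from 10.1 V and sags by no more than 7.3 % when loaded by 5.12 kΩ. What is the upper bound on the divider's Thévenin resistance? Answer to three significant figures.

Loading drop = R_th/(R_th + R_L) ≤ 0.0730, so R_th ≤ R_L · ε/(1−ε) = 5.12 kΩ × 0.0730/0.9270 = 403 Ω.
(Any R1, R2 with R2/(R1+R2) = 0.502 and R1‖R2 ≤ 403 Ω will meet the spec.)

R_th ≤ 403 Ω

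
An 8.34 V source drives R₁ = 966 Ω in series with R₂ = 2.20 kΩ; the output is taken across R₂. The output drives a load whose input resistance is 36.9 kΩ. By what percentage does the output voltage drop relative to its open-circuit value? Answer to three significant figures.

1.79 %

The divider's output (Thévenin) resistance is R₁‖R₂ = 671.3 Ω.
Fractional drop under load = R_th/(R_th + R_L) = 671.3 / (671.3 + 36900) = 0.01787.
So the output falls by 1.79 %.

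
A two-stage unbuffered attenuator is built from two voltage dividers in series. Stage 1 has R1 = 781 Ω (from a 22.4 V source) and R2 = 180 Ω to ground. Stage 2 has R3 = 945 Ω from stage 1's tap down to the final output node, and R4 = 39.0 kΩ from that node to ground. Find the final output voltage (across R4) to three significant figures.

Stage 2 presents R3+R4 = 39940 Ω as a load on stage 1's tap.
Stage 1's lower leg becomes R2‖(R3+R4) = 179.2 Ω, so V_mid = 22.4 × 179.2/960.2 = 4.180 V.
Stage 2 is itself unloaded: V_out = V_mid × R4/(R3+R4) = 4.180 × 39000/39940 = 4.08 V.

V_out ≈ 4.08 V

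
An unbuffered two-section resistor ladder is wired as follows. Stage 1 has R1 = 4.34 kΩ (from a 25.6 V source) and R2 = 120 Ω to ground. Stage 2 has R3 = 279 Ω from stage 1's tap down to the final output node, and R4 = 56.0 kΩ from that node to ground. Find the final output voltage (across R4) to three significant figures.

Stage 2 presents R3+R4 = 56280 Ω as a load on stage 1's tap.
Stage 1's lower leg becomes R2‖(R3+R4) = 119.7 Ω, so V_mid = 25.6 × 119.7/4460 = 0.6874 V.
Stage 2 is itself unloaded: V_out = V_mid × R4/(R3+R4) = 0.6874 × 56000/56280 = 0.684 V.

V_out ≈ 0.684 V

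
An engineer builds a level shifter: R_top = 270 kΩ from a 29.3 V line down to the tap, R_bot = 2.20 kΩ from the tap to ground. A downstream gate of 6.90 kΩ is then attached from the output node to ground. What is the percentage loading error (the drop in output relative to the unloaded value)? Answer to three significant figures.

Unloaded V = 29.3 × 2.20/272.2 = 0.2368 V.
Loaded: R_bot‖R_L = 1.668 kΩ, giving V = 29.3 × 1.668/271.7 = 0.1799 V.
Drop = (0.2368 − 0.1799) / 0.2368 = 24.0 %.

24.0 %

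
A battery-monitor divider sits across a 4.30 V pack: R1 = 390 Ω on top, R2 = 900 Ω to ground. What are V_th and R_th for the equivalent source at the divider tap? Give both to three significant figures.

V_th is the open-circuit tap voltage: 4.30 × 900/(390 + 900) = 3.00 V.
With the supply zeroed, R1 and R2 appear in parallel from the tap: R_th = R1‖R2 = (390 × 900)/1290 = 272 Ω.

V_th = 3.00 V, R_th = 272 Ω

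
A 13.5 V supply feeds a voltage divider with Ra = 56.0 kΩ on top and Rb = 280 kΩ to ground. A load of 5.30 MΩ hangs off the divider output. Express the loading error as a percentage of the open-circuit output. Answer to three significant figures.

The divider's output (Thévenin) resistance is Ra‖Rb = 46.67 kΩ.
Fractional drop under load = R_th/(R_th + R_L) = 46.67 / (46.67 + 5300) = 0.008728.
So the output falls by 0.873 %.

0.873 %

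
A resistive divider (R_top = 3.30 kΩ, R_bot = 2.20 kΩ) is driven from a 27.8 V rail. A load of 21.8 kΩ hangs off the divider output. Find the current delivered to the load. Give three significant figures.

I_L ≈ 0.481 mA

R_bot‖R_L = 1.998 kΩ; V_out = 27.8 × 1.998/5.298 = 10.49 V.
I_L = V_out / R_L = 10.49 / 21.8 kΩ = 0.481 mA.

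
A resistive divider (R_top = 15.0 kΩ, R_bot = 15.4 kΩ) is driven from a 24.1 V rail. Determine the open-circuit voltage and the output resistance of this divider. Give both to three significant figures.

V_th is the open-circuit tap voltage: 24.1 × 15.4/(15.0 + 15.4) = 12.2 V.
With the supply zeroed, R_top and R_bot appear in parallel from the tap: R_th = R_top‖R_bot = (15.0 × 15.4)/30.40 = 7.60 kΩ.

V_th = 12.2 V, R_th = 7.60 kΩ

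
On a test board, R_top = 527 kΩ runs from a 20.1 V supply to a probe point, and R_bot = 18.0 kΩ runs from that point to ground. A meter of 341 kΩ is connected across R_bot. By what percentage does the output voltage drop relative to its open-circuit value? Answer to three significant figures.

The divider's output (Thévenin) resistance is R_top‖R_bot = 17.41 kΩ.
Fractional drop under load = R_th/(R_th + R_L) = 17.41 / (17.41 + 341) = 0.04856.
So the output falls by 4.86 %.

4.86 %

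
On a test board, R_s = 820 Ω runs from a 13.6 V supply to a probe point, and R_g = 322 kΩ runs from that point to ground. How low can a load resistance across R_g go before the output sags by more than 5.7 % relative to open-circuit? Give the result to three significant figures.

Output resistance R_th = R_s‖R_g = (820 × 322000)/322800 = 817.9 Ω.
The fractional drop is R_th/(R_th + R_L); requiring this ≤ 0.0570 gives R_L ≥ R_th(1/0.0570 − 1) = 817.9 × 16.54 = 13.5 kΩ.

R_L(min) ≈ 13.5 kΩ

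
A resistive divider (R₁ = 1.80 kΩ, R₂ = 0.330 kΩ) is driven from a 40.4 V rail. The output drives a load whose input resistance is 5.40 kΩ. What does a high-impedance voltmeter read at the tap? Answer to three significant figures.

The load sits in parallel with R₂: R₂‖R_L = (330 × 5400) / (330 + 5400) = 311.0 Ω.
V_out = 40.4 × 311.0 / (1800 + 311.0) = 40.4 × 311.0/2111 = 5.95 V.

V_out ≈ 5.95 V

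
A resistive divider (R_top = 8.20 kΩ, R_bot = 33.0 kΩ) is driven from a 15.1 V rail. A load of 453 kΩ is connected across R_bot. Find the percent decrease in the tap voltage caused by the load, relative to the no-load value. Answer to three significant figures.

The divider's output (Thévenin) resistance is R_top‖R_bot = 6.568 kΩ.
Fractional drop under load = R_th/(R_th + R_L) = 6.568 / (6.568 + 453) = 0.01429.
So the output falls by 1.43 %.

1.43 %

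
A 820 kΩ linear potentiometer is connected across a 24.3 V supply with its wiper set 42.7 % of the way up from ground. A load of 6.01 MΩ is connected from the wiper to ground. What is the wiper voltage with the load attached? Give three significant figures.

V ≈ 10.0 V

The wiper splits the pot into (1−α)R = 469.9 kΩ above and αR = 350.1 kΩ below.
Lower section ‖ load = 330.9 kΩ.
V_wiper = 24.3 × 330.9/(469.9 + 330.9) = 10.0 V.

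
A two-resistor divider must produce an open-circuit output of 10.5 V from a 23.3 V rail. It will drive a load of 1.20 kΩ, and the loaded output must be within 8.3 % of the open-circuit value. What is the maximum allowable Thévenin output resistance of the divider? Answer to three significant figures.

Loading drop = R_th/(R_th + R_L) ≤ 0.0830, so R_th ≤ R_L · ε/(1−ε) = 1.20 kΩ × 0.0830/0.9170 = 109 Ω.

R_th ≤ 109 Ω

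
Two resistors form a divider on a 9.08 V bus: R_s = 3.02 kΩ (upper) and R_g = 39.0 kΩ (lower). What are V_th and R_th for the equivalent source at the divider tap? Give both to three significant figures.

V_th = 8.43 V, R_th = 2.80 kΩ

V_th is the open-circuit tap voltage: 9.08 × 39.0/(3.02 + 39.0) = 8.43 V.
With the supply zeroed, R_s and R_g appear in parallel from the tap: R_th = R_s‖R_g = (3.02 × 39.0)/42.02 = 2.80 kΩ.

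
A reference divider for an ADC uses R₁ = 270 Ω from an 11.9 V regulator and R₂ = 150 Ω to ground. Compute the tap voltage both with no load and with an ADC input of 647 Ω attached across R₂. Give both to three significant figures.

Open-circuit: V = 11.9 × 150/(270 + 150) = 4.25 V.
With the load, R₂ becomes R₂‖R_L = 121.8 Ω, so V = 11.9 × 121.8/391.8 = 3.70 V.

Unloaded: 4.25 V; loaded: 3.70 V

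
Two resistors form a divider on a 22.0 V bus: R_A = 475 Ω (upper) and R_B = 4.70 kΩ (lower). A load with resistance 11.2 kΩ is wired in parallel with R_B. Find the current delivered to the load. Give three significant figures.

I_L ≈ 1.72 mA

R_B‖R_L = 3311 Ω; V_out = 22.0 × 3311/3786 = 19.24 V.
I_L = V_out / R_L = 19.24 / 11.2 kΩ = 1.72 mA.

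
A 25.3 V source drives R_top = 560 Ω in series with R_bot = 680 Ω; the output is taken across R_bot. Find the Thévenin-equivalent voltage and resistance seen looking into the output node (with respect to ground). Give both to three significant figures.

V_th is the open-circuit tap voltage: 25.3 × 680/(560 + 680) = 13.9 V.
With the supply zeroed, R_top and R_bot appear in parallel from the tap: R_th = R_top‖R_bot = (560 × 680)/1240 = 307 Ω.

V_th = 13.9 V, R_th = 307 Ω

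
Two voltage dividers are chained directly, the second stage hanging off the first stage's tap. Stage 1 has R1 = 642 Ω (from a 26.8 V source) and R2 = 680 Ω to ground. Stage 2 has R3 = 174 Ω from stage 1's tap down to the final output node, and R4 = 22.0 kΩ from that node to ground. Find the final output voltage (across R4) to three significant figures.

Stage 2 presents R3+R4 = 22170 Ω as a load on stage 1's tap.
Stage 1's lower leg becomes R2‖(R3+R4) = 659.8 Ω, so V_mid = 26.8 × 659.8/1302 = 13.58 V.
Stage 2 is itself unloaded: V_out = V_mid × R4/(R3+R4) = 13.58 × 22000/22170 = 13.5 V.

V_out ≈ 13.5 V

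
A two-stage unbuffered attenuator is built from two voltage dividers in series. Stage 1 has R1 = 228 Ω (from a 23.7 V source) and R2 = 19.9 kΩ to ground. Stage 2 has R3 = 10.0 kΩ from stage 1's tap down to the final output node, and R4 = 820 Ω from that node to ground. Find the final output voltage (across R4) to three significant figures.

V_out ≈ 1.74 V

Stage 2 presents R3+R4 = 10820 Ω as a load on stage 1's tap.
Stage 1's lower leg becomes R2‖(R3+R4) = 7009 Ω, so V_mid = 23.7 × 7009/7237 = 22.95 V.
Stage 2 is itself unloaded: V_out = V_mid × R4/(R3+R4) = 22.95 × 820/10820 = 1.74 V.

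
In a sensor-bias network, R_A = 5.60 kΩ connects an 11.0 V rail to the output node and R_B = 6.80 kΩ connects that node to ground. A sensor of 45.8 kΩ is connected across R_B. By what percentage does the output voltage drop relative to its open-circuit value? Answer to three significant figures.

6.28 %

The divider's output (Thévenin) resistance is R_A‖R_B = 3.071 kΩ.
Fractional drop under load = R_th/(R_th + R_L) = 3.071 / (3.071 + 45.8) = 0.06284.
So the output falls by 6.28 %.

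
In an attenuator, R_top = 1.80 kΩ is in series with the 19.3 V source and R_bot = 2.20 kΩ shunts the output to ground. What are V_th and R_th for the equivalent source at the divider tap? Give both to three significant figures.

V_th is the open-circuit tap voltage: 19.3 × 2.20/(1.80 + 2.20) = 10.6 V.
With the supply zeroed, R_top and R_bot appear in parallel from the tap: R_th = R_top‖R_bot = (1.80 × 2.20)/4.000 = 990 Ω.

V_th = 10.6 V, R_th = 990 Ω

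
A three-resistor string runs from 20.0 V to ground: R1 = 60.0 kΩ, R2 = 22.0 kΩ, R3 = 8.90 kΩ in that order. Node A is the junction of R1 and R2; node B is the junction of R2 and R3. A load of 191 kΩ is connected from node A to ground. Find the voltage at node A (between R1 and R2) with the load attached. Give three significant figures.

V ≈ 6.14 V

Below node A the series string R2+R3 = 30.90 kΩ sits in parallel with the 191 kΩ load: 26.60 kΩ.
V_A = 20.0 × 26.60/(60.0 + 26.60) = 6.14 V.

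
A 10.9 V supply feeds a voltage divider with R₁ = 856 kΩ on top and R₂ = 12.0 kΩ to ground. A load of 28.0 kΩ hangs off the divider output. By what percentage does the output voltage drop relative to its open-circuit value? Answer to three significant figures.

29.7 %

The divider's output (Thévenin) resistance is R₁‖R₂ = 11.83 kΩ.
Fractional drop under load = R_th/(R_th + R_L) = 11.83 / (11.83 + 28.0) = 0.2971.
So the output falls by 29.7 %.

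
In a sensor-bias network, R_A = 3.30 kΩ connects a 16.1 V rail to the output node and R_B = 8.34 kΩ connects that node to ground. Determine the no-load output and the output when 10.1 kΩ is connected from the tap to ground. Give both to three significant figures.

Unloaded: 11.5 V; loaded: 9.35 V

Open-circuit: V = 16.1 × 8.34/(3.30 + 8.34) = 11.5 V.
With the load, R_B becomes R_B‖R_L = 4.568 kΩ, so V = 16.1 × 4.568/7.868 = 9.35 V.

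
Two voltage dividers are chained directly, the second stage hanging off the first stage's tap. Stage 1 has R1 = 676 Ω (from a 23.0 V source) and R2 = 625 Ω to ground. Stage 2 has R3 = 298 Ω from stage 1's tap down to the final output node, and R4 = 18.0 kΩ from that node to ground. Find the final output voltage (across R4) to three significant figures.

Stage 2 presents R3+R4 = 18300 Ω as a load on stage 1's tap.
Stage 1's lower leg becomes R2‖(R3+R4) = 604.4 Ω, so V_mid = 23.0 × 604.4/1280 = 10.86 V.
Stage 2 is itself unloaded: V_out = V_mid × R4/(R3+R4) = 10.86 × 18000/18300 = 10.7 V.

V_out ≈ 10.7 V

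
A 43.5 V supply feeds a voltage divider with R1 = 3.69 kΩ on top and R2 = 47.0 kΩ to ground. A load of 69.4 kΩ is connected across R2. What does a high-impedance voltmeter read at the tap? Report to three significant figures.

The load sits in parallel with R2: R2‖R_L = (47.0 × 69.4) / (47.0 + 69.4) = 28.02 kΩ.
V_out = 43.5 × 28.02 / (3.69 + 28.02) = 43.5 × 28.02/31.71 = 38.4 V.
(Unloaded it would have been 40.3 V.)

V_out ≈ 38.4 V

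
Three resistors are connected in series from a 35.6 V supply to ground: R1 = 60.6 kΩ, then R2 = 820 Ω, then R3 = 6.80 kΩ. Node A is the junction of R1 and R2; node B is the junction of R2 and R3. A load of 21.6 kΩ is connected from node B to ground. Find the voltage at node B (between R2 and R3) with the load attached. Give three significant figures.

At node B, R3 is in parallel with the load: R3‖R_L = 5172 Ω.
Below node A the resistance is R2 + (R3‖R_L) = 5992 Ω, so V_A = 35.6 × 5992/66590 = 3.203 V.
Then V_B = V_A × (R3‖R_L)/(R2 + R3‖R_L) = 3.203 × 5172/5992 = 2.76 V.

V ≈ 2.76 V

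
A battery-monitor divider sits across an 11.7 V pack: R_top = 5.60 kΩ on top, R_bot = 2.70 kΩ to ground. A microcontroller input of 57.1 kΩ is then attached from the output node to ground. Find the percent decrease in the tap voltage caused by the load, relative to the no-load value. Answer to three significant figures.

3.09 %

The divider's output (Thévenin) resistance is R_top‖R_bot = 1.822 kΩ.
Fractional drop under load = R_th/(R_th + R_L) = 1.822 / (1.822 + 57.1) = 0.03092.
So the output falls by 3.09 %.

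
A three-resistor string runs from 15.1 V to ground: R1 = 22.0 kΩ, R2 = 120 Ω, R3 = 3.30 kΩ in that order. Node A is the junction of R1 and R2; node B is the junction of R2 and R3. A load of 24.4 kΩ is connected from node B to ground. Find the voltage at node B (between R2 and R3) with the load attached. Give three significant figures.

V ≈ 1.75 V

At node B, R3 is in parallel with the load: R3‖R_L = 2907 Ω.
Below node A the resistance is R2 + (R3‖R_L) = 3027 Ω, so V_A = 15.1 × 3027/25030 = 1.826 V.
Then V_B = V_A × (R3‖R_L)/(R2 + R3‖R_L) = 1.826 × 2907/3027 = 1.75 V.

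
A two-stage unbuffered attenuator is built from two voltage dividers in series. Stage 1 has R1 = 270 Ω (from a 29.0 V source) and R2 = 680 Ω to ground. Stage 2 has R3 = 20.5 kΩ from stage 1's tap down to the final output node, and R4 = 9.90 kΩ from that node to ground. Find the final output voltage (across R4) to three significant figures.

V_out ≈ 6.72 V

Stage 2 presents R3+R4 = 30400 Ω as a load on stage 1's tap.
Stage 1's lower leg becomes R2‖(R3+R4) = 665.1 Ω, so V_mid = 29.0 × 665.1/935.1 = 20.63 V.
Stage 2 is itself unloaded: V_out = V_mid × R4/(R3+R4) = 20.63 × 9900/30400 = 6.72 V.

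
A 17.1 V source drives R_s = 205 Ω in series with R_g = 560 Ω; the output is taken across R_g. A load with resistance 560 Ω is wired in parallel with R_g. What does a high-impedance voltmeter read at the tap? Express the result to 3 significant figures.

The load sits in parallel with R_g: R_g‖R_L = (560 × 560) / (560 + 560) = 280.0 Ω.
V_out = 17.1 × 280.0 / (205 + 280.0) = 17.1 × 280.0/485.0 = 9.87 V.

V_out ≈ 9.87 V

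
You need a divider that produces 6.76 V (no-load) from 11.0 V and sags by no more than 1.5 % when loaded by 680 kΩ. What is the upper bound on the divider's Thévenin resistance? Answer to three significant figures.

Loading drop = R_th/(R_th + R_L) ≤ 0.0150, so R_th ≤ R_L · ε/(1−ε) = 680 kΩ × 0.0150/0.9850 = 10.4 kΩ.

R_th ≤ 10.4 kΩ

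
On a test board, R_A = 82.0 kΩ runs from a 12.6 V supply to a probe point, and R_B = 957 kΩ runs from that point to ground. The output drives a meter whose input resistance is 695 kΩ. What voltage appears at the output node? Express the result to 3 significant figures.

V_out ≈ 10.5 V

The load sits in parallel with R_B: R_B‖R_L = (957 × 695) / (957 + 695) = 402.6 kΩ.
V_out = 12.6 × 402.6 / (82.0 + 402.6) = 12.6 × 402.6/484.6 = 10.5 V.
(Unloaded it would have been 11.6 V.)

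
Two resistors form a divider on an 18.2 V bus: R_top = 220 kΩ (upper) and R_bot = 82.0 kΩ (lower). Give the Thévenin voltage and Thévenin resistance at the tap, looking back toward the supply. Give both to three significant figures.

V_th is the open-circuit tap voltage: 18.2 × 82.0/(220 + 82.0) = 4.94 V.
With the supply zeroed, R_top and R_bot appear in parallel from the tap: R_th = R_top‖R_bot = (220 × 82.0)/302.0 = 59.7 kΩ.

V_th = 4.94 V, R_th = 59.7 kΩ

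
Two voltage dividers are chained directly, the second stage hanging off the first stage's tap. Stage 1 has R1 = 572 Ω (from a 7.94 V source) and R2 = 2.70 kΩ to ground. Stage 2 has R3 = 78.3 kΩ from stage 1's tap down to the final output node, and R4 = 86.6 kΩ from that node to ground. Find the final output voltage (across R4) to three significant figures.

Stage 2 presents R3+R4 = 164900 Ω as a load on stage 1's tap.
Stage 1's lower leg becomes R2‖(R3+R4) = 2657 Ω, so V_mid = 7.94 × 2657/3229 = 6.533 V.
Stage 2 is itself unloaded: V_out = V_mid × R4/(R3+R4) = 6.533 × 86600/164900 = 3.43 V.

V_out ≈ 3.43 V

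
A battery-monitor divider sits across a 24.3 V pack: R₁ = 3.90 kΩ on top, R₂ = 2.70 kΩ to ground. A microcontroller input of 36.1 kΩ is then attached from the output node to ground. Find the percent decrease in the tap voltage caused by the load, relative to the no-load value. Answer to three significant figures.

4.23 %

The divider's output (Thévenin) resistance is R₁‖R₂ = 1.595 kΩ.
Fractional drop under load = R_th/(R_th + R_L) = 1.595 / (1.595 + 36.1) = 0.04232.
So the output falls by 4.23 %.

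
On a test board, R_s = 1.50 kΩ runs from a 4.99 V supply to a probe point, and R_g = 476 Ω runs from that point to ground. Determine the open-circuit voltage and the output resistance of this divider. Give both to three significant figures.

V_th is the open-circuit tap voltage: 4.99 × 476/(1500 + 476) = 1.20 V.
With the supply zeroed, R_s and R_g appear in parallel from the tap: R_th = R_s‖R_g = (1500 × 476)/1976 = 361 Ω.

V_th = 1.20 V, R_th = 361 Ω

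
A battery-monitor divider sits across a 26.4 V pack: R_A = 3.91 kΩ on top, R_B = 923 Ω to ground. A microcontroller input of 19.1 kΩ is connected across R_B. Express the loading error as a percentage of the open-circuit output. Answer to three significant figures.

The divider's output (Thévenin) resistance is R_A‖R_B = 746.7 Ω.
Fractional drop under load = R_th/(R_th + R_L) = 746.7 / (746.7 + 19100) = 0.03762.
So the output falls by 3.76 %.

3.76 %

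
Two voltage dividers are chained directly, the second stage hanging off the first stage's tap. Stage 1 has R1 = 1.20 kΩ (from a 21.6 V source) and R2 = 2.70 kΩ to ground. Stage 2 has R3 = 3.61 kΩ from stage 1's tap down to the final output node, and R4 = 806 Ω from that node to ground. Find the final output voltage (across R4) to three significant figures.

Stage 2 presents R3+R4 = 4416 Ω as a load on stage 1's tap.
Stage 1's lower leg becomes R2‖(R3+R4) = 1676 Ω, so V_mid = 21.6 × 1676/2876 = 12.59 V.
Stage 2 is itself unloaded: V_out = V_mid × R4/(R3+R4) = 12.59 × 806/4416 = 2.30 V.

V_out ≈ 2.30 V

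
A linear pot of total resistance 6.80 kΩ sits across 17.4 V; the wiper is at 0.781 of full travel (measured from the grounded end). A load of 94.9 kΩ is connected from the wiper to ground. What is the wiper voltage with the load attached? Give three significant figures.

The wiper splits the pot into (1−α)R = 1.489 kΩ above and αR = 5.311 kΩ below.
Lower section ‖ load = 5.029 kΩ.
V_wiper = 17.4 × 5.029/(1.489 + 5.029) = 13.4 V.

V ≈ 13.4 V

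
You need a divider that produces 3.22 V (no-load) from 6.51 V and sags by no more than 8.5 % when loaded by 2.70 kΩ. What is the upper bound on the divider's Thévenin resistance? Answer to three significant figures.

Loading drop = R_th/(R_th + R_L) ≤ 0.0850, so R_th ≤ R_L · ε/(1−ε) = 2.70 kΩ × 0.0850/0.9150 = 251 Ω.
(Any R1, R2 with R2/(R1+R2) = 0.495 and R1‖R2 ≤ 251 Ω will meet the spec.)

R_th ≤ 251 Ω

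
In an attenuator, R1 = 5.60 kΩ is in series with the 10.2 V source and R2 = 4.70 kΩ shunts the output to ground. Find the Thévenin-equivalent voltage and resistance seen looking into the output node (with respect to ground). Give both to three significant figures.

V_th is the open-circuit tap voltage: 10.2 × 4.70/(5.60 + 4.70) = 4.65 V.
With the supply zeroed, R1 and R2 appear in parallel from the tap: R_th = R1‖R2 = (5.60 × 4.70)/10.30 = 2.56 kΩ.

V_th = 4.65 V, R_th = 2.56 kΩ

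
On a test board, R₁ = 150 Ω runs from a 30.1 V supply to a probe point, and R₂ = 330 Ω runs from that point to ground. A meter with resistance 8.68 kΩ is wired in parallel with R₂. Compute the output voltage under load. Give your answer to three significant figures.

V_out ≈ 20.5 V

The load sits in parallel with R₂: R₂‖R_L = (330 × 8680) / (330 + 8680) = 317.9 Ω.
V_out = 30.1 × 317.9 / (150 + 317.9) = 30.1 × 317.9/467.9 = 20.5 V.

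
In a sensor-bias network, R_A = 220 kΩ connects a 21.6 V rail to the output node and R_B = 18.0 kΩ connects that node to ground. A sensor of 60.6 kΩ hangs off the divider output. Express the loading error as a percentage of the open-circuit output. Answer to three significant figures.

21.5 %

The divider's output (Thévenin) resistance is R_A‖R_B = 16.64 kΩ.
Fractional drop under load = R_th/(R_th + R_L) = 16.64 / (16.64 + 60.6) = 0.2154.
So the output falls by 21.5 %.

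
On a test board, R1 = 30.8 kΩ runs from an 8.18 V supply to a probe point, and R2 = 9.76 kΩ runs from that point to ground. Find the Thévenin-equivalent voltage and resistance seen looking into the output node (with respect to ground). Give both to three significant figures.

V_th = 1.97 V, R_th = 7.41 kΩ

V_th is the open-circuit tap voltage: 8.18 × 9.76/(30.8 + 9.76) = 1.97 V.
With the supply zeroed, R1 and R2 appear in parallel from the tap: R_th = R1‖R2 = (30.8 × 9.76)/40.56 = 7.41 kΩ.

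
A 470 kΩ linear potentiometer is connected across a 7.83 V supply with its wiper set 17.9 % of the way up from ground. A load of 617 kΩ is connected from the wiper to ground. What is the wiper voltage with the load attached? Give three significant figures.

V ≈ 1.26 V

The wiper splits the pot into (1−α)R = 385.9 kΩ above and αR = 84.13 kΩ below.
Lower section ‖ load = 74.04 kΩ.
V_wiper = 7.83 × 74.04/(385.9 + 74.04) = 1.26 V.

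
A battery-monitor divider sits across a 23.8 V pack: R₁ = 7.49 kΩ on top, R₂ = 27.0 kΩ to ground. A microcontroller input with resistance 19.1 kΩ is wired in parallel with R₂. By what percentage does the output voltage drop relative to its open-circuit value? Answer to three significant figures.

Unloaded V = 23.8 × 27.0/34.49 = 18.63 V.
Loaded: R₂‖R_L = 11.19 kΩ, giving V = 23.8 × 11.19/18.68 = 14.26 V.
Drop = (18.63 − 14.26) / 18.63 = 23.5 %.

23.5 %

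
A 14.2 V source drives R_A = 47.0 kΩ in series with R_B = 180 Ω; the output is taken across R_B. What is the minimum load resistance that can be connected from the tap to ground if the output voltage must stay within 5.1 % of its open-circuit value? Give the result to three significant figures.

Output resistance R_th = R_A‖R_B = (47000 × 180)/47180 = 179.3 Ω.
The fractional drop is R_th/(R_th + R_L); requiring this ≤ 0.0510 gives R_L ≥ R_th(1/0.0510 − 1) = 179.3 × 18.61 = 3.34 kΩ.

R_L(min) ≈ 3.34 kΩ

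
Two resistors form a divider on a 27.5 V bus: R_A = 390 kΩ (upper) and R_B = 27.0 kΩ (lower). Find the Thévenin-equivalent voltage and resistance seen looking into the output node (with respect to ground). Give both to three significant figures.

V_th = 1.78 V, R_th = 25.3 kΩ

V_th is the open-circuit tap voltage: 27.5 × 27.0/(390 + 27.0) = 1.78 V.
With the supply zeroed, R_A and R_B appear in parallel from the tap: R_th = R_A‖R_B = (390 × 27.0)/417.0 = 25.3 kΩ.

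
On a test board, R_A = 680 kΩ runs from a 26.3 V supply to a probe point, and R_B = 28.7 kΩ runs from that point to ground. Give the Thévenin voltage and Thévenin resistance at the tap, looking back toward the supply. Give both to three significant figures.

V_th is the open-circuit tap voltage: 26.3 × 28.7/(680 + 28.7) = 1.07 V.
With the supply zeroed, R_A and R_B appear in parallel from the tap: R_th = R_A‖R_B = (680 × 28.7)/708.7 = 27.5 kΩ.

V_th = 1.07 V, R_th = 27.5 kΩ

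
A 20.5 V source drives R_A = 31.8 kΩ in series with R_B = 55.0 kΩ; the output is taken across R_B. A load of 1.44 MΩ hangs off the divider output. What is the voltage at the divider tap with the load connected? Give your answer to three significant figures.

The load sits in parallel with R_B: R_B‖R_L = (55.0 × 1440) / (55.0 + 1440) = 52.98 kΩ.
V_out = 20.5 × 52.98 / (31.8 + 52.98) = 20.5 × 52.98/84.78 = 12.8 V.

V_out ≈ 12.8 V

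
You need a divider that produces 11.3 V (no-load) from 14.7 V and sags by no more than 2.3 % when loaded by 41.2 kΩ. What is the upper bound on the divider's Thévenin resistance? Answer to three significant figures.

Loading drop = R_th/(R_th + R_L) ≤ 0.0230, so R_th ≤ R_L · ε/(1−ε) = 41.2 kΩ × 0.0230/0.9770 = 970 Ω.

R_th ≤ 970 Ω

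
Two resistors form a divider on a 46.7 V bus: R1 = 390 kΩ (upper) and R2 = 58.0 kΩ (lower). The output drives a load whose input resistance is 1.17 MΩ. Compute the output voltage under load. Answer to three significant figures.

The load sits in parallel with R2: R2‖R_L = (58.0 × 1170) / (58.0 + 1170) = 55.26 kΩ.
V_out = 46.7 × 55.26 / (390 + 55.26) = 46.7 × 55.26/445.3 = 5.80 V.

V_out ≈ 5.80 V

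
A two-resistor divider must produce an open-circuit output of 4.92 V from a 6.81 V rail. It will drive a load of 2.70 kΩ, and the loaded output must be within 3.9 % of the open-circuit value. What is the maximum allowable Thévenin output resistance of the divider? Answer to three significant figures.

R_th ≤ 110 Ω

Loading drop = R_th/(R_th + R_L) ≤ 0.0390, so R_th ≤ R_L · ε/(1−ε) = 2.70 kΩ × 0.0390/0.9610 = 110 Ω.
(Any R1, R2 with R2/(R1+R2) = 0.722 and R1‖R2 ≤ 110 Ω will meet the spec.)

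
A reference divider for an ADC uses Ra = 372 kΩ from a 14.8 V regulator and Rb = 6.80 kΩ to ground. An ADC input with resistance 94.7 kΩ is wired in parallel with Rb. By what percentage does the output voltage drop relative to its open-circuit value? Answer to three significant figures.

6.59 %

The divider's output (Thévenin) resistance is Ra‖Rb = 6.678 kΩ.
Fractional drop under load = R_th/(R_th + R_L) = 6.678 / (6.678 + 94.7) = 0.06587.
So the output falls by 6.59 %.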